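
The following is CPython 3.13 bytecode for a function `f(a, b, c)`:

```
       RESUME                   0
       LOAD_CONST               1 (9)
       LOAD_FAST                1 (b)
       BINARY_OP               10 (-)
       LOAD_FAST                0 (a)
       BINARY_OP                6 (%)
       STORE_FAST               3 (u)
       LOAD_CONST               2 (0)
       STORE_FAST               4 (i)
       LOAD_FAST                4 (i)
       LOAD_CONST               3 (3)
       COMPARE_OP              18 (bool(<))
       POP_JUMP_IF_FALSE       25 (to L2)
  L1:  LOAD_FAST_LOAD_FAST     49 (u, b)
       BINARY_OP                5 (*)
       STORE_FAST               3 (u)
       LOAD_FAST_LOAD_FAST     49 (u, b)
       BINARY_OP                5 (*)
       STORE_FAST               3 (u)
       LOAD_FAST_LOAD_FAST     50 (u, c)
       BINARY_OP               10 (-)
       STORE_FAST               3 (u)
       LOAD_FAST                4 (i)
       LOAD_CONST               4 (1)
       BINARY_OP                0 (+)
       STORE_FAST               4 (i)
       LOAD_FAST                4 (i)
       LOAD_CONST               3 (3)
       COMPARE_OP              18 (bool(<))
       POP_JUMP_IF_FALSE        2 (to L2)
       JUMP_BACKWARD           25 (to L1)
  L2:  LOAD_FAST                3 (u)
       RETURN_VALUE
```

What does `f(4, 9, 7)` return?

LOAD_CONST → push 9
LOAD_FAST b → push 9
BINARY_OP - → 9 - 9 = 0
LOAD_FAST a → push 4
BINARY_OP % → 0 % 4 = 0
STORE_FAST u → u=0
LOAD_CONST → push 0
STORE_FAST i → i=0
LOAD_FAST i → push 0
LOAD_CONST → push 3
COMPARE_OP bool(<) → 0 vs 3 = True
POP_JUMP_IF_FALSE → pop True; no jump
LOAD_FAST_LOAD_FAST u,b → push 0,9
BINARY_OP * → 0 * 9 = 0
STORE_FAST u → u=0
LOAD_FAST_LOAD_FAST u,b → push 0,9
BINARY_OP * → 0 * 9 = 0
STORE_FAST u → u=0
LOAD_FAST_LOAD_FAST u,c → push 0,7
BINARY_OP - → 0 - 7 = -7
STORE_FAST u → u=-7
LOAD_FAST i → push 0
LOAD_CONST → push 1
BINARY_OP + → 0 + 1 = 1
STORE_FAST i → i=1
LOAD_FAST i → push 1
LOAD_CONST → push 3
COMPARE_OP bool(<) → 1 vs 3 = True
POP_JUMP_IF_FALSE → pop True; no jump
LOAD_FAST_LOAD_FAST u,b → push -7,9
BINARY_OP * → -7 * 9 = -63
STORE_FAST u → u=-63
LOAD_FAST_LOAD_FAST u,b → push -63,9
BINARY_OP * → -63 * 9 = -567
STORE_FAST u → u=-567
LOAD_FAST_LOAD_FAST u,c → push -567,7
BINARY_OP - → -567 - 7 = -574
STORE_FAST u → u=-574
LOAD_FAST i → push 1
LOAD_CONST → push 1
BINARY_OP + → 1 + 1 = 2
STORE_FAST i → i=2
LOAD_FAST i → push 2
LOAD_CONST → push 3
COMPARE_OP bool(<) → 2 vs 3 = True
POP_JUMP_IF_FALSE → pop True; no jump
LOAD_FAST_LOAD_FAST u,b → push -574,9
BINARY_OP * → -574 * 9 = -5166
STORE_FAST u → u=-5166
LOAD_FAST_LOAD_FAST u,b → push -5166,9
BINARY_OP * → -5166 * 9 = -46494
STORE_FAST u → u=-46494
LOAD_FAST_LOAD_FAST u,c → push -46494,7
BINARY_OP - → -46494 - 7 = -46501
STORE_FAST u → u=-46501
LOAD_FAST i → push 2
LOAD_CONST → push 1
BINARY_OP + → 2 + 1 = 3
STORE_FAST i → i=3
LOAD_FAST i → push 3
LOAD_CONST → push 3
COMPARE_OP bool(<) → 3 vs 3 = False
POP_JUMP_IF_FALSE → pop False; jump
LOAD_FAST u → push -46501
RETURN_VALUE → return -46501.

-46501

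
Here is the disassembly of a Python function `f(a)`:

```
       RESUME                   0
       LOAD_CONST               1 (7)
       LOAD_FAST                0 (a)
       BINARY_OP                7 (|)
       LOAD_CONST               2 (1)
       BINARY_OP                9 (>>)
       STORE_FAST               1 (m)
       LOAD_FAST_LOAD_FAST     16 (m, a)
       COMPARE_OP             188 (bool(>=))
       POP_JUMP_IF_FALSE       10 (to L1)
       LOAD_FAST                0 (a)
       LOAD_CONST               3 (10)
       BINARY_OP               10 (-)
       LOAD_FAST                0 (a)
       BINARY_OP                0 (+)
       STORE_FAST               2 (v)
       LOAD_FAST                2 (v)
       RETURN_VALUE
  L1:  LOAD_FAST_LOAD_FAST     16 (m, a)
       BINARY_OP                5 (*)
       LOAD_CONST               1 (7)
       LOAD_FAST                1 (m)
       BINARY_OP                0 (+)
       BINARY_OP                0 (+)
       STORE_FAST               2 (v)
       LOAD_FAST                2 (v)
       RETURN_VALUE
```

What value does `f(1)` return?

-8

LOAD_CONST → push 7. Stack: [7]
LOAD_FAST a → push 1. Stack: [7, 1]
BINARY_OP | → 7 | 1 = 7. Stack: [7]
LOAD_CONST → push 1. Stack: [7, 1]
BINARY_OP >> → 7 >> 1 = 3. Stack: [3]
STORE_FAST m → m=3. Stack: []
LOAD_FAST_LOAD_FAST m,a → push 3,1. Stack: [3, 1]
COMPARE_OP bool(>=) → 3 vs 1 = True. Stack: [True]
POP_JUMP_IF_FALSE → pop True; no jump. Stack: []
LOAD_FAST a → push 1. Stack: [1]
LOAD_CONST → push 10. Stack: [1, 10]
BINARY_OP - → 1 - 10 = -9. Stack: [-9]
LOAD_FAST a → push 1. Stack: [-9, 1]
BINARY_OP + → -9 + 1 = -8. Stack: [-8]
STORE_FAST v → v=-8. Stack: []
LOAD_FAST v → push -8. Stack: [-8]
RETURN_VALUE → return -8.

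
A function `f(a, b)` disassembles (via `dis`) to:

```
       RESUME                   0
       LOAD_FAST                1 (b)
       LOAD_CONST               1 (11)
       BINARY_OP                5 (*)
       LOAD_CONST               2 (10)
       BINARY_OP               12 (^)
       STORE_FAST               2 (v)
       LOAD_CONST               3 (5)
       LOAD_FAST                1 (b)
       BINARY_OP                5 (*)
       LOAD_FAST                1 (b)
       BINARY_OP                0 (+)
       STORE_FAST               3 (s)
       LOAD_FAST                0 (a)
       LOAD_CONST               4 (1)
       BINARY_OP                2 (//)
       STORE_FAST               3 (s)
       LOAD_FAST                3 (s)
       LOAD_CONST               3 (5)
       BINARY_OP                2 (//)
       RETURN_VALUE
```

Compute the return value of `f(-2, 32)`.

-1

LOAD_FAST b → push 32. Stack: [32]
LOAD_CONST → push 11. Stack: [32, 11]
BINARY_OP * → 32 * 11 = 352. Stack: [352]
LOAD_CONST → push 10. Stack: [352, 10]
BINARY_OP ^ → 352 ^ 10 = 362. Stack: [362]
STORE_FAST v → v=362. Stack: []
LOAD_CONST → push 5. Stack: [5]
LOAD_FAST b → push 32. Stack: [5, 32]
BINARY_OP * → 5 * 32 = 160. Stack: [160]
LOAD_FAST b → push 32. Stack: [160, 32]
BINARY_OP + → 160 + 32 = 192. Stack: [192]
STORE_FAST s → s=192. Stack: []
LOAD_FAST a → push -2. Stack: [-2]
LOAD_CONST → push 1. Stack: [-2, 1]
BINARY_OP // → -2 // 1 = -2. Stack: [-2]
STORE_FAST s → s=-2. Stack: []
LOAD_FAST s → push -2. Stack: [-2]
LOAD_CONST → push 5. Stack: [-2, 5]
BINARY_OP // → -2 // 5 = -1. Stack: [-1]
RETURN_VALUE → return -1.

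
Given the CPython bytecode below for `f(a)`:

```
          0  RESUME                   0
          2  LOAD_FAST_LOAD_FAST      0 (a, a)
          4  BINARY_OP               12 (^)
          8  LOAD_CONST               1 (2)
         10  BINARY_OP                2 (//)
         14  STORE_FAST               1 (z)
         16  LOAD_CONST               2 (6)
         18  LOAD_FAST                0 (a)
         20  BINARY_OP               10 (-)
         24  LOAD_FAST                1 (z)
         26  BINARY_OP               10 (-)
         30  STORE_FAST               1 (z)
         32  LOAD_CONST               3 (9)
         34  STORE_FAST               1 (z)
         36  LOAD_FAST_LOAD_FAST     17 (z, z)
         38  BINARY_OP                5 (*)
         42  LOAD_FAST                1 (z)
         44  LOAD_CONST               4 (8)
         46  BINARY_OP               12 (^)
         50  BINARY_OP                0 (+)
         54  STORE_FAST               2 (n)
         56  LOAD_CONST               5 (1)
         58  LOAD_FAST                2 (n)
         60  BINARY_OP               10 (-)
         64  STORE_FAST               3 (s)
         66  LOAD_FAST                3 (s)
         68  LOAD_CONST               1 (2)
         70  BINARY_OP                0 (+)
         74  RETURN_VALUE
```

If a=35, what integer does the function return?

-79

LOAD_FAST_LOAD_FAST a,a → push 35,35. Stack: [35, 35]
BINARY_OP ^ → 35 ^ 35 = 0. Stack: [0]
LOAD_CONST → push 2. Stack: [0, 2]
BINARY_OP // → 0 // 2 = 0. Stack: [0]
STORE_FAST z → z=0. Stack: []
LOAD_CONST → push 6. Stack: [6]
LOAD_FAST a → push 35. Stack: [6, 35]
BINARY_OP - → 6 - 35 = -29. Stack: [-29]
LOAD_FAST z → push 0. Stack: [-29, 0]
BINARY_OP - → -29 - 0 = -29. Stack: [-29]
STORE_FAST z → z=-29. Stack: []
LOAD_CONST → push 9. Stack: [9]
STORE_FAST z → z=9. Stack: []
LOAD_FAST_LOAD_FAST z,z → push 9,9. Stack: [9, 9]
BINARY_OP * → 9 * 9 = 81. Stack: [81]
LOAD_FAST z → push 9. Stack: [81, 9]
LOAD_CONST → push 8. Stack: [81, 9, 8]
BINARY_OP ^ → 9 ^ 8 = 1. Stack: [81, 1]
BINARY_OP + → 81 + 1 = 82. Stack: [82]
STORE_FAST n → n=82. Stack: []
LOAD_CONST → push 1. Stack: [1]
LOAD_FAST n → push 82. Stack: [1, 82]
BINARY_OP - → 1 - 82 = -81. Stack: [-81]
STORE_FAST s → s=-81. Stack: []
LOAD_FAST s → push -81. Stack: [-81]
LOAD_CONST → push 2. Stack: [-81, 2]
BINARY_OP + → -81 + 2 = -79. Stack: [-79]
RETURN_VALUE → return -79.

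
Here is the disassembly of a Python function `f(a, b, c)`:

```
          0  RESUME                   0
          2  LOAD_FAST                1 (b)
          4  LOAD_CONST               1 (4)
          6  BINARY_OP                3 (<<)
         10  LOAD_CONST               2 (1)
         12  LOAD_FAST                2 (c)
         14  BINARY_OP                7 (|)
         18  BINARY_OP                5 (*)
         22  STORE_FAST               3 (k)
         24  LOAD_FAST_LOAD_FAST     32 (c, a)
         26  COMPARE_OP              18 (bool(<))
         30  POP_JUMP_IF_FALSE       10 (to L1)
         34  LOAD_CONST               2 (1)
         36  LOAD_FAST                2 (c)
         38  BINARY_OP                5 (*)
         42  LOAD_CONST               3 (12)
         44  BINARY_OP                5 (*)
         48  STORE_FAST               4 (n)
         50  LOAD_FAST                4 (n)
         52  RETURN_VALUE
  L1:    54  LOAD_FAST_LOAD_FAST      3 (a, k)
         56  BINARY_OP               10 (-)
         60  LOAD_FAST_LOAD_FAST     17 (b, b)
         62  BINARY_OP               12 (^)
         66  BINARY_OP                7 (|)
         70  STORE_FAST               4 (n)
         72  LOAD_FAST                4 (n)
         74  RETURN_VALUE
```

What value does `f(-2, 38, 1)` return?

LOAD_FAST b → push 38. Stack: [38]
LOAD_CONST → push 4. Stack: [38, 4]
BINARY_OP << → 38 << 4 = 608. Stack: [608]
LOAD_CONST → push 1. Stack: [608, 1]
LOAD_FAST c → push 1. Stack: [608, 1, 1]
BINARY_OP | → 1 | 1 = 1. Stack: [608, 1]
BINARY_OP * → 608 * 1 = 608. Stack: [608]
STORE_FAST k → k=608. Stack: []
LOAD_FAST_LOAD_FAST c,a → push 1,-2. Stack: [1, -2]
COMPARE_OP bool(<) → 1 vs -2 = False. Stack: [False]
POP_JUMP_IF_FALSE → pop False; jump. Stack: []
LOAD_FAST_LOAD_FAST a,k → push -2,608. Stack: [-2, 608]
BINARY_OP - → -2 - 608 = -610. Stack: [-610]
LOAD_FAST_LOAD_FAST b,b → push 38,38. Stack: [-610, 38, 38]
BINARY_OP ^ → 38 ^ 38 = 0. Stack: [-610, 0]
BINARY_OP | → -610 | 0 = -610. Stack: [-610]
STORE_FAST n → n=-610. Stack: []
LOAD_FAST n → push -610. Stack: [-610]
RETURN_VALUE → return -610.

-610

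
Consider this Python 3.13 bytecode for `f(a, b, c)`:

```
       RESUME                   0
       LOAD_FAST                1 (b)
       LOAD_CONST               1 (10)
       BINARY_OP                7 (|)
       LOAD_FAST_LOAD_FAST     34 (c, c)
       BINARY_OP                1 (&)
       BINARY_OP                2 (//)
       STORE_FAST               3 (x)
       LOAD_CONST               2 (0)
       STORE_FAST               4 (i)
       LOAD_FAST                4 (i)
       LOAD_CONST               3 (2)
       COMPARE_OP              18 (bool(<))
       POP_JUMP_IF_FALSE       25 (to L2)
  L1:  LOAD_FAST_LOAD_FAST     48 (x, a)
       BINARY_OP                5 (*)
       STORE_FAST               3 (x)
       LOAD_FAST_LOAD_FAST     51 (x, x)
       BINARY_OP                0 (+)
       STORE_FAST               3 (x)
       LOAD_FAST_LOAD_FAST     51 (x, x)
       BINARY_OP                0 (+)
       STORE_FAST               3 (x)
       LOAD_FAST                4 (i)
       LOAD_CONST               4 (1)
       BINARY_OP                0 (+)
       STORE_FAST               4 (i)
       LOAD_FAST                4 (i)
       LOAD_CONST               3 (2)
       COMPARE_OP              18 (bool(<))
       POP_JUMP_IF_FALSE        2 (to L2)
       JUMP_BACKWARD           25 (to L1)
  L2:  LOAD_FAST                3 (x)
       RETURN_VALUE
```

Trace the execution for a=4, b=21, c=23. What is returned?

256

LOAD_FAST b → push 21. Stack: [21]
LOAD_CONST → push 10. Stack: [21, 10]
BINARY_OP | → 21 | 10 = 31. Stack: [31]
LOAD_FAST_LOAD_FAST c,c → push 23,23. Stack: [31, 23, 23]
BINARY_OP & → 23 & 23 = 23. Stack: [31, 23]
BINARY_OP // → 31 // 23 = 1. Stack: [1]
STORE_FAST x → x=1. Stack: []
LOAD_CONST → push 0. Stack: [0]
STORE_FAST i → i=0. Stack: []
LOAD_FAST i → push 0. Stack: [0]
LOAD_CONST → push 2. Stack: [0, 2]
COMPARE_OP bool(<) → 0 vs 2 = True. Stack: [True]
POP_JUMP_IF_FALSE → pop True; no jump. Stack: []
LOAD_FAST_LOAD_FAST x,a → push 1,4. Stack: [1, 4]
BINARY_OP * → 1 * 4 = 4. Stack: [4]
STORE_FAST x → x=4. Stack: []
LOAD_FAST_LOAD_FAST x,x → push 4,4. Stack: [4, 4]
BINARY_OP + → 4 + 4 = 8. Stack: [8]
STORE_FAST x → x=8. Stack: []
LOAD_FAST_LOAD_FAST x,x → push 8,8. Stack: [8, 8]
BINARY_OP + → 8 + 8 = 16. Stack: [16]
STORE_FAST x → x=16. Stack: []
LOAD_FAST i → push 0. Stack: [0]
LOAD_CONST → push 1. Stack: [0, 1]
BINARY_OP + → 0 + 1 = 1. Stack: [1]
STORE_FAST i → i=1. Stack: []
LOAD_FAST i → push 1. Stack: [1]
LOAD_CONST → push 2. Stack: [1, 2]
COMPARE_OP bool(<) → 1 vs 2 = True. Stack: [True]
POP_JUMP_IF_FALSE → pop True; no jump. Stack: []
LOAD_FAST_LOAD_FAST x,a → push 16,4. Stack: [16, 4]
BINARY_OP * → 16 * 4 = 64. Stack: [64]
STORE_FAST x → x=64. Stack: []
LOAD_FAST_LOAD_FAST x,x → push 64,64. Stack: [64, 64]
BINARY_OP + → 64 + 64 = 128. Stack: [128]
STORE_FAST x → x=128. Stack: []
LOAD_FAST_LOAD_FAST x,x → push 128,128. Stack: [128, 128]
BINARY_OP + → 128 + 128 = 256. Stack: [256]
STORE_FAST x → x=256. Stack: []
LOAD_FAST i → push 1. Stack: [1]
LOAD_CONST → push 1. Stack: [1, 1]
BINARY_OP + → 1 + 1 = 2. Stack: [2]
STORE_FAST i → i=2. Stack: []
LOAD_FAST i → push 2. Stack: [2]
LOAD_CONST → push 2. Stack: [2, 2]
COMPARE_OP bool(<) → 2 vs 2 = False. Stack: [False]
POP_JUMP_IF_FALSE → pop False; jump. Stack: []
LOAD_FAST x → push 256. Stack: [256]
RETURN_VALUE → return 256.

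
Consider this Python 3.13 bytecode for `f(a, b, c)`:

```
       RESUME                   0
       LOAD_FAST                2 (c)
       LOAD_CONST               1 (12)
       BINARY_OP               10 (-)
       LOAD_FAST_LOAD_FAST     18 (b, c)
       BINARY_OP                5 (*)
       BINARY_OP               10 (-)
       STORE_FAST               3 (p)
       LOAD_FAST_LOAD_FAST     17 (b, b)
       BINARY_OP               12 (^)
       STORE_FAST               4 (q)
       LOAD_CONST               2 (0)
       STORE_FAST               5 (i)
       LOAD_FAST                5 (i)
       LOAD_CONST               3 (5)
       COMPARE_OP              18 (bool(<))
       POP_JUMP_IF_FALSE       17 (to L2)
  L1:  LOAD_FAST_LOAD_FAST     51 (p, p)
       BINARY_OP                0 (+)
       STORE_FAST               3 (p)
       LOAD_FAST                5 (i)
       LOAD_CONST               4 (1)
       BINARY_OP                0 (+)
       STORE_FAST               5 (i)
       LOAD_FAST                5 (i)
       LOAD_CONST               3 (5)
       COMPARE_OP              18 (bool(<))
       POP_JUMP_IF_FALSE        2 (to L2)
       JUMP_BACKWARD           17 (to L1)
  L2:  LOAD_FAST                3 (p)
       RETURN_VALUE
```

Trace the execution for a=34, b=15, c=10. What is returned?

LOAD_FAST c → push 10
LOAD_CONST → push 12
BINARY_OP - → 10 - 12 = -2
LOAD_FAST_LOAD_FAST b,c → push 15,10
BINARY_OP * → 15 * 10 = 150
BINARY_OP - → -2 - 150 = -152
STORE_FAST p → p=-152
LOAD_FAST_LOAD_FAST b,b → push 15,15
BINARY_OP ^ → 15 ^ 15 = 0
STORE_FAST q → q=0
LOAD_CONST → push 0
STORE_FAST i → i=0
LOAD_FAST i → push 0
LOAD_CONST → push 5
COMPARE_OP bool(<) → 0 vs 5 = True
POP_JUMP_IF_FALSE → pop True; no jump
LOAD_FAST_LOAD_FAST p,p → push -152,-152
BINARY_OP + → -152 + -152 = -304
STORE_FAST p → p=-304
LOAD_FAST i → push 0
LOAD_CONST → push 1
BINARY_OP + → 0 + 1 = 1
STORE_FAST i → i=1
LOAD_FAST i → push 1
LOAD_CONST → push 5
COMPARE_OP bool(<) → 1 vs 5 = True
POP_JUMP_IF_FALSE → pop True; no jump
LOAD_FAST_LOAD_FAST p,p → push -304,-304
BINARY_OP + → -304 + -304 = -608
STORE_FAST p → p=-608
LOAD_FAST i → push 1
LOAD_CONST → push 1
BINARY_OP + → 1 + 1 = 2
STORE_FAST i → i=2
LOAD_FAST i → push 2
LOAD_CONST → push 5
COMPARE_OP bool(<) → 2 vs 5 = True
POP_JUMP_IF_FALSE → pop True; no jump
LOAD_FAST_LOAD_FAST p,p → push -608,-608
BINARY_OP + → -608 + -608 = -1216
STORE_FAST p → p=-1216
LOAD_FAST i → push 2
LOAD_CONST → push 1
BINARY_OP + → 2 + 1 = 3
STORE_FAST i → i=3
LOAD_FAST i → push 3
LOAD_CONST → push 5
COMPARE_OP bool(<) → 3 vs 5 = True
POP_JUMP_IF_FALSE → pop True; no jump
LOAD_FAST_LOAD_FAST p,p → push -1216,-1216
BINARY_OP + → -1216 + -1216 = -2432
STORE_FAST p → p=-2432
LOAD_FAST i → push 3
LOAD_CONST → push 1
BINARY_OP + → 3 + 1 = 4
STORE_FAST i → i=4
LOAD_FAST i → push 4
LOAD_CONST → push 5
COMPARE_OP bool(<) → 4 vs 5 = True
POP_JUMP_IF_FALSE → pop True; no jump
LOAD_FAST_LOAD_FAST p,p → push -2432,-2432
BINARY_OP + → -2432 + -2432 = -4864
STORE_FAST p → p=-4864
LOAD_FAST i → push 4
LOAD_CONST → push 1
BINARY_OP + → 4 + 1 = 5
STORE_FAST i → i=5
LOAD_FAST i → push 5
LOAD_CONST → push 5
COMPARE_OP bool(<) → 5 vs 5 = False
POP_JUMP_IF_FALSE → pop False; jump
LOAD_FAST p → push -4864
RETURN_VALUE → return -4864.

-4864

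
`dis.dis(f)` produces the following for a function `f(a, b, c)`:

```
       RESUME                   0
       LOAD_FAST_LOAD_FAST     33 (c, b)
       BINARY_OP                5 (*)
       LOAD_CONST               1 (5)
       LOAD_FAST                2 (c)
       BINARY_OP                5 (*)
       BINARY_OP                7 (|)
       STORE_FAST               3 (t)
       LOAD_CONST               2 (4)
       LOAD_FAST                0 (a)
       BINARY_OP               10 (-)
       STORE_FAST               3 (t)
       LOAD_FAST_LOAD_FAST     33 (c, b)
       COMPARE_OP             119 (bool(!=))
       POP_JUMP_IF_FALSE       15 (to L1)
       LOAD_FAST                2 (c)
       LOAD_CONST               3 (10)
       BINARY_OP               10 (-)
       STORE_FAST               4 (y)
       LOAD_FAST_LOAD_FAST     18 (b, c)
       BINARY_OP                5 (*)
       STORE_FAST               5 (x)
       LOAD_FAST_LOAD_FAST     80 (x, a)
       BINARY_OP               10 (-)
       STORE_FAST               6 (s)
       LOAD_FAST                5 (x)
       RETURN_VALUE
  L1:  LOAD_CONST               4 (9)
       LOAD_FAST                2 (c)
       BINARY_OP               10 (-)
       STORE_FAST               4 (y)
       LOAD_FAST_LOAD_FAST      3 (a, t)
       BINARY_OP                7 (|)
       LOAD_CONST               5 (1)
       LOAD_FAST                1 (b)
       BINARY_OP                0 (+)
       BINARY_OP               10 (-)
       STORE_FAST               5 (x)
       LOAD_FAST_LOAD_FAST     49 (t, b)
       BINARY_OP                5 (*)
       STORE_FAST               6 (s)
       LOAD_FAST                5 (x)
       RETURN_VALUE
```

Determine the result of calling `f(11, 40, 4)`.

LOAD_FAST_LOAD_FAST c,b → push 4,40. Stack: [4, 40]
BINARY_OP * → 4 * 40 = 160. Stack: [160]
LOAD_CONST → push 5. Stack: [160, 5]
LOAD_FAST c → push 4. Stack: [160, 5, 4]
BINARY_OP * → 5 * 4 = 20. Stack: [160, 20]
BINARY_OP | → 160 | 20 = 180. Stack: [180]
STORE_FAST t → t=180. Stack: []
LOAD_CONST → push 4. Stack: [4]
LOAD_FAST a → push 11. Stack: [4, 11]
BINARY_OP - → 4 - 11 = -7. Stack: [-7]
STORE_FAST t → t=-7. Stack: []
LOAD_FAST_LOAD_FAST c,b → push 4,40. Stack: [4, 40]
COMPARE_OP bool(!=) → 4 vs 40 = True. Stack: [True]
POP_JUMP_IF_FALSE → pop True; no jump. Stack: []
LOAD_FAST c → push 4. Stack: [4]
LOAD_CONST → push 10. Stack: [4, 10]
BINARY_OP - → 4 - 10 = -6. Stack: [-6]
STORE_FAST y → y=-6. Stack: []
LOAD_FAST_LOAD_FAST b,c → push 40,4. Stack: [40, 4]
BINARY_OP * → 40 * 4 = 160. Stack: [160]
STORE_FAST x → x=160. Stack: []
LOAD_FAST_LOAD_FAST x,a → push 160,11. Stack: [160, 11]
BINARY_OP - → 160 - 11 = 149. Stack: [149]
STORE_FAST s → s=149. Stack: []
LOAD_FAST x → push 160. Stack: [160]
RETURN_VALUE → return 160.

160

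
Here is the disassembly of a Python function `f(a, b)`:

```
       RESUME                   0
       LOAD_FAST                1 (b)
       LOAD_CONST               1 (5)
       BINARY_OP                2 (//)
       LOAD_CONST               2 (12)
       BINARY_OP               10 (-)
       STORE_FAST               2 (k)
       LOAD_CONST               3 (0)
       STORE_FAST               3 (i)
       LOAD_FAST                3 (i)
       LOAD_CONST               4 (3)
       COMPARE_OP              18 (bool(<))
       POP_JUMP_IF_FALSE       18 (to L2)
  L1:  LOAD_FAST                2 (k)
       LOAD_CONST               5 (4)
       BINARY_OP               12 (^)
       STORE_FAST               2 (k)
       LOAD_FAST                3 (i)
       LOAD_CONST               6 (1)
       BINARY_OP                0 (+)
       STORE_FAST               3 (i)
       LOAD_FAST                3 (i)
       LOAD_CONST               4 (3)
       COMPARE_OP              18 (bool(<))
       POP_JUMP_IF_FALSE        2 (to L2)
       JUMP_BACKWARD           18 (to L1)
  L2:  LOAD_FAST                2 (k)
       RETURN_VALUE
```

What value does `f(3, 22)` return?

LOAD_FAST b → push 22. Stack: [22]
LOAD_CONST → push 5. Stack: [22, 5]
BINARY_OP // → 22 // 5 = 4. Stack: [4]
LOAD_CONST → push 12. Stack: [4, 12]
BINARY_OP - → 4 - 12 = -8. Stack: [-8]
STORE_FAST k → k=-8. Stack: []
LOAD_CONST → push 0. Stack: [0]
STORE_FAST i → i=0. Stack: []
LOAD_FAST i → push 0. Stack: [0]
LOAD_CONST → push 3. Stack: [0, 3]
COMPARE_OP bool(<) → 0 vs 3 = True. Stack: [True]
POP_JUMP_IF_FALSE → pop True; no jump. Stack: []
LOAD_FAST k → push -8. Stack: [-8]
LOAD_CONST → push 4. Stack: [-8, 4]
BINARY_OP ^ → -8 ^ 4 = -4. Stack: [-4]
STORE_FAST k → k=-4. Stack: []
LOAD_FAST i → push 0. Stack: [0]
LOAD_CONST → push 1. Stack: [0, 1]
BINARY_OP + → 0 + 1 = 1. Stack: [1]
STORE_FAST i → i=1. Stack: []
LOAD_FAST i → push 1. Stack: [1]
LOAD_CONST → push 3. Stack: [1, 3]
COMPARE_OP bool(<) → 1 vs 3 = True. Stack: [True]
POP_JUMP_IF_FALSE → pop True; no jump. Stack: []
LOAD_FAST k → push -4. Stack: [-4]
LOAD_CONST → push 4. Stack: [-4, 4]
BINARY_OP ^ → -4 ^ 4 = -8. Stack: [-8]
STORE_FAST k → k=-8. Stack: []
LOAD_FAST i → push 1. Stack: [1]
LOAD_CONST → push 1. Stack: [1, 1]
BINARY_OP + → 1 + 1 = 2. Stack: [2]
STORE_FAST i → i=2. Stack: []
LOAD_FAST i → push 2. Stack: [2]
LOAD_CONST → push 3. Stack: [2, 3]
COMPARE_OP bool(<) → 2 vs 3 = True. Stack: [True]
POP_JUMP_IF_FALSE → pop True; no jump. Stack: []
LOAD_FAST k → push -8. Stack: [-8]
LOAD_CONST → push 4. Stack: [-8, 4]
BINARY_OP ^ → -8 ^ 4 = -4. Stack: [-4]
STORE_FAST k → k=-4. Stack: []
LOAD_FAST i → push 2. Stack: [2]
LOAD_CONST → push 1. Stack: [2, 1]
BINARY_OP + → 2 + 1 = 3. Stack: [3]
STORE_FAST i → i=3. Stack: []
LOAD_FAST i → push 3. Stack: [3]
LOAD_CONST → push 3. Stack: [3, 3]
COMPARE_OP bool(<) → 3 vs 3 = False. Stack: [False]
POP_JUMP_IF_FALSE → pop False; jump. Stack: []
LOAD_FAST k → push -4. Stack: [-4]
RETURN_VALUE → return -4.

-4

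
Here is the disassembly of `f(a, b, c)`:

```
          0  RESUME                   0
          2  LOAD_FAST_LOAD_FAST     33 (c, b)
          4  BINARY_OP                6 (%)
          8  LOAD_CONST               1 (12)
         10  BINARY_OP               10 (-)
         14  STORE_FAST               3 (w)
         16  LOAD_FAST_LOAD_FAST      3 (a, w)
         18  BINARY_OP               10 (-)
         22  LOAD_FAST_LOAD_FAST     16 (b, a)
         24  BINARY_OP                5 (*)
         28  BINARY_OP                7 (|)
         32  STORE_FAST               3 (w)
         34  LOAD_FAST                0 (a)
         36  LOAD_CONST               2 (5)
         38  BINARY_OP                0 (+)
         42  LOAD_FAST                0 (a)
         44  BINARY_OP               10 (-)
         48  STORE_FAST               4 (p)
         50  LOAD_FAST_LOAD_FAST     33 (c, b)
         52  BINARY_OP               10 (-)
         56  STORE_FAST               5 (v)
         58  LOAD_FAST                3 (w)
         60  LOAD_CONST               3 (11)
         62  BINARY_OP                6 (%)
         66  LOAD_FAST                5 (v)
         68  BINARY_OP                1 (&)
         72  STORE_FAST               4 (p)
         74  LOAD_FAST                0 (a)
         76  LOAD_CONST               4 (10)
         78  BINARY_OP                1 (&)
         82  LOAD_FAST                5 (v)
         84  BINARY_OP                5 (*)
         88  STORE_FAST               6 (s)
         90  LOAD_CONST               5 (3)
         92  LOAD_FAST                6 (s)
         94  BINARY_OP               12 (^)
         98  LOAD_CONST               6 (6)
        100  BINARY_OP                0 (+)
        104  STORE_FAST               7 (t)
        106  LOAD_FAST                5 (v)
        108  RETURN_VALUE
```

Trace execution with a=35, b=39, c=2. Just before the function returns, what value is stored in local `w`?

1405

LOAD_FAST_LOAD_FAST c,b → push 2,39. Stack: [2, 39]
BINARY_OP % → 2 % 39 = 2. Stack: [2]
LOAD_CONST → push 12. Stack: [2, 12]
BINARY_OP - → 2 - 12 = -10. Stack: [-10]
STORE_FAST w → w=-10. Stack: []
LOAD_FAST_LOAD_FAST a,w → push 35,-10. Stack: [35, -10]
BINARY_OP - → 35 - -10 = 45. Stack: [45]
LOAD_FAST_LOAD_FAST b,a → push 39,35. Stack: [45, 39, 35]
BINARY_OP * → 39 * 35 = 1365. Stack: [45, 1365]
BINARY_OP | → 45 | 1365 = 1405. Stack: [1405]
STORE_FAST w → w=1405. Stack: []
LOAD_FAST a → push 35. Stack: [35]
LOAD_CONST → push 5. Stack: [35, 5]
BINARY_OP + → 35 + 5 = 40. Stack: [40]
LOAD_FAST a → push 35. Stack: [40, 35]
BINARY_OP - → 40 - 35 = 5. Stack: [5]
STORE_FAST p → p=5. Stack: []
LOAD_FAST_LOAD_FAST c,b → push 2,39. Stack: [2, 39]
BINARY_OP - → 2 - 39 = -37. Stack: [-37]
STORE_FAST v → v=-37. Stack: []
LOAD_FAST w → push 1405. Stack: [1405]
LOAD_CONST → push 11. Stack: [1405, 11]
BINARY_OP % → 1405 % 11 = 8. Stack: [8]
LOAD_FAST v → push -37. Stack: [8, -37]
BINARY_OP & → 8 & -37 = 8. Stack: [8]
STORE_FAST p → p=8. Stack: []
LOAD_FAST a → push 35. Stack: [35]
LOAD_CONST → push 10. Stack: [35, 10]
BINARY_OP & → 35 & 10 = 2. Stack: [2]
LOAD_FAST v → push -37. Stack: [2, -37]
BINARY_OP * → 2 * -37 = -74. Stack: [-74]
STORE_FAST s → s=-74. Stack: []
LOAD_CONST → push 3. Stack: [3]
LOAD_FAST s → push -74. Stack: [3, -74]
BINARY_OP ^ → 3 ^ -74 = -75. Stack: [-75]
LOAD_CONST → push 6. Stack: [-75, 6]
BINARY_OP + → -75 + 6 = -69. Stack: [-69]
STORE_FAST t → t=-69. Stack: []
LOAD_FAST v → push -37. Stack: [-37]
RETURN_VALUE → return -37.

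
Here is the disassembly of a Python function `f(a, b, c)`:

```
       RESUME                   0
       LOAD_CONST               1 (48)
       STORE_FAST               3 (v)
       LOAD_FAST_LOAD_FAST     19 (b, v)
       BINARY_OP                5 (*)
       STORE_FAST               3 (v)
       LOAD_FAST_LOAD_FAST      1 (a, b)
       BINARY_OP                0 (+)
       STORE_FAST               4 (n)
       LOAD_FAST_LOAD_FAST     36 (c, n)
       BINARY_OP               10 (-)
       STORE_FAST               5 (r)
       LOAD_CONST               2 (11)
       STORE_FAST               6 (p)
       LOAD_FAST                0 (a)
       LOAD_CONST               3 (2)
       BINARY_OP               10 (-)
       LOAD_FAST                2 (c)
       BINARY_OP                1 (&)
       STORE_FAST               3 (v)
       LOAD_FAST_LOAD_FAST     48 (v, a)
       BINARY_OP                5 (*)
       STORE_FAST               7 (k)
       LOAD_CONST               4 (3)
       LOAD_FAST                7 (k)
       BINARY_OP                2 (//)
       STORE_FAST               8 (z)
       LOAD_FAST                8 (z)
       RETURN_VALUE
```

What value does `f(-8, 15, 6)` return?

LOAD_CONST → push 48. Stack: [48]
STORE_FAST v → v=48. Stack: []
LOAD_FAST_LOAD_FAST b,v → push 15,48. Stack: [15, 48]
BINARY_OP * → 15 * 48 = 720. Stack: [720]
STORE_FAST v → v=720. Stack: []
LOAD_FAST_LOAD_FAST a,b → push -8,15. Stack: [-8, 15]
BINARY_OP + → -8 + 15 = 7. Stack: [7]
STORE_FAST n → n=7. Stack: []
LOAD_FAST_LOAD_FAST c,n → push 6,7. Stack: [6, 7]
BINARY_OP - → 6 - 7 = -1. Stack: [-1]
STORE_FAST r → r=-1. Stack: []
LOAD_CONST → push 11. Stack: [11]
STORE_FAST p → p=11. Stack: []
LOAD_FAST a → push -8. Stack: [-8]
LOAD_CONST → push 2. Stack: [-8, 2]
BINARY_OP - → -8 - 2 = -10. Stack: [-10]
LOAD_FAST c → push 6. Stack: [-10, 6]
BINARY_OP & → -10 & 6 = 6. Stack: [6]
STORE_FAST v → v=6. Stack: []
LOAD_FAST_LOAD_FAST v,a → push 6,-8. Stack: [6, -8]
BINARY_OP * → 6 * -8 = -48. Stack: [-48]
STORE_FAST k → k=-48. Stack: []
LOAD_CONST → push 3. Stack: [3]
LOAD_FAST k → push -48. Stack: [3, -48]
BINARY_OP // → 3 // -48 = -1. Stack: [-1]
STORE_FAST z → z=-1. Stack: []
LOAD_FAST z → push -1. Stack: [-1]
RETURN_VALUE → return -1.

-1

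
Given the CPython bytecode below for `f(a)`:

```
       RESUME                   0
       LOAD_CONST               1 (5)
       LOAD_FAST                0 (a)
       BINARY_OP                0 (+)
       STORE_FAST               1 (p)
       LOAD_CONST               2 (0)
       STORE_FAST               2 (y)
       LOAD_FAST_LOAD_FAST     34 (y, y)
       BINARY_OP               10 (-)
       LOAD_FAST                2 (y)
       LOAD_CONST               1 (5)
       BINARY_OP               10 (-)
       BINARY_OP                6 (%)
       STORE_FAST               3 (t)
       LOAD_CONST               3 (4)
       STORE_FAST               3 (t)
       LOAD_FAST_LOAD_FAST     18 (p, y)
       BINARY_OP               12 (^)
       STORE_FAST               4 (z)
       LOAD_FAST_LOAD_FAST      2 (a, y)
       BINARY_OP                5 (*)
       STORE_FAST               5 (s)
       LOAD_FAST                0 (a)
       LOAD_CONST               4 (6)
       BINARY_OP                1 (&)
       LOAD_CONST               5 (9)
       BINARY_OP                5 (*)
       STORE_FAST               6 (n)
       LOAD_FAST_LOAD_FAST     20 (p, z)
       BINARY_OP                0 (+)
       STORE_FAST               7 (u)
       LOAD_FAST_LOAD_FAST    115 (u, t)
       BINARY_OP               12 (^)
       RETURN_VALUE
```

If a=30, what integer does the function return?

66

LOAD_CONST → push 5. Stack: [5]
LOAD_FAST a → push 30. Stack: [5, 30]
BINARY_OP + → 5 + 30 = 35. Stack: [35]
STORE_FAST p → p=35. Stack: []
LOAD_CONST → push 0. Stack: [0]
STORE_FAST y → y=0. Stack: []
LOAD_FAST_LOAD_FAST y,y → push 0,0. Stack: [0, 0]
BINARY_OP - → 0 - 0 = 0. Stack: [0]
LOAD_FAST y → push 0. Stack: [0, 0]
LOAD_CONST → push 5. Stack: [0, 0, 5]
BINARY_OP - → 0 - 5 = -5. Stack: [0, -5]
BINARY_OP % → 0 % -5 = 0. Stack: [0]
STORE_FAST t → t=0. Stack: []
LOAD_CONST → push 4. Stack: [4]
STORE_FAST t → t=4. Stack: []
LOAD_FAST_LOAD_FAST p,y → push 35,0. Stack: [35, 0]
BINARY_OP ^ → 35 ^ 0 = 35. Stack: [35]
STORE_FAST z → z=35. Stack: []
LOAD_FAST_LOAD_FAST a,y → push 30,0. Stack: [30, 0]
BINARY_OP * → 30 * 0 = 0. Stack: [0]
STORE_FAST s → s=0. Stack: []
LOAD_FAST a → push 30. Stack: [30]
LOAD_CONST → push 6. Stack: [30, 6]
BINARY_OP & → 30 & 6 = 6. Stack: [6]
LOAD_CONST → push 9. Stack: [6, 9]
BINARY_OP * → 6 * 9 = 54. Stack: [54]
STORE_FAST n → n=54. Stack: []
LOAD_FAST_LOAD_FAST p,z → push 35,35. Stack: [35, 35]
BINARY_OP + → 35 + 35 = 70. Stack: [70]
STORE_FAST u → u=70. Stack: []
LOAD_FAST_LOAD_FAST u,t → push 70,4. Stack: [70, 4]
BINARY_OP ^ → 70 ^ 4 = 66. Stack: [66]
RETURN_VALUE → return 66.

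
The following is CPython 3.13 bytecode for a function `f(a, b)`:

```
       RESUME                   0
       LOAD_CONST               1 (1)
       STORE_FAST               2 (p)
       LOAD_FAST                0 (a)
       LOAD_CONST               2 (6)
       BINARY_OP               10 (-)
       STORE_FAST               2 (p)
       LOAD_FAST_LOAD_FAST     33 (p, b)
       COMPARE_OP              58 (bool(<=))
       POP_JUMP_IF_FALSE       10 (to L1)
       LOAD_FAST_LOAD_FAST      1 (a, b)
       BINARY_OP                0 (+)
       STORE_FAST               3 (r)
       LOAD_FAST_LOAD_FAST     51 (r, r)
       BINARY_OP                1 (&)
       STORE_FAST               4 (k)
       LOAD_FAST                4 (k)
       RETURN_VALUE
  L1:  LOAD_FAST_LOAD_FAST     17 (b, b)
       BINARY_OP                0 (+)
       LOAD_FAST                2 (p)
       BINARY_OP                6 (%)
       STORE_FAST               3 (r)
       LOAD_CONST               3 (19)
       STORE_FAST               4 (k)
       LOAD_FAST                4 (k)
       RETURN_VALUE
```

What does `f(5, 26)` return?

LOAD_CONST → push 1. Stack: [1]
STORE_FAST p → p=1. Stack: []
LOAD_FAST a → push 5. Stack: [5]
LOAD_CONST → push 6. Stack: [5, 6]
BINARY_OP - → 5 - 6 = -1. Stack: [-1]
STORE_FAST p → p=-1. Stack: []
LOAD_FAST_LOAD_FAST p,b → push -1,26. Stack: [-1, 26]
COMPARE_OP bool(<=) → -1 vs 26 = True. Stack: [True]
POP_JUMP_IF_FALSE → pop True; no jump. Stack: []
LOAD_FAST_LOAD_FAST a,b → push 5,26. Stack: [5, 26]
BINARY_OP + → 5 + 26 = 31. Stack: [31]
STORE_FAST r → r=31. Stack: []
LOAD_FAST_LOAD_FAST r,r → push 31,31. Stack: [31, 31]
BINARY_OP & → 31 & 31 = 31. Stack: [31]
STORE_FAST k → k=31. Stack: []
LOAD_FAST k → push 31. Stack: [31]
RETURN_VALUE → return 31.

31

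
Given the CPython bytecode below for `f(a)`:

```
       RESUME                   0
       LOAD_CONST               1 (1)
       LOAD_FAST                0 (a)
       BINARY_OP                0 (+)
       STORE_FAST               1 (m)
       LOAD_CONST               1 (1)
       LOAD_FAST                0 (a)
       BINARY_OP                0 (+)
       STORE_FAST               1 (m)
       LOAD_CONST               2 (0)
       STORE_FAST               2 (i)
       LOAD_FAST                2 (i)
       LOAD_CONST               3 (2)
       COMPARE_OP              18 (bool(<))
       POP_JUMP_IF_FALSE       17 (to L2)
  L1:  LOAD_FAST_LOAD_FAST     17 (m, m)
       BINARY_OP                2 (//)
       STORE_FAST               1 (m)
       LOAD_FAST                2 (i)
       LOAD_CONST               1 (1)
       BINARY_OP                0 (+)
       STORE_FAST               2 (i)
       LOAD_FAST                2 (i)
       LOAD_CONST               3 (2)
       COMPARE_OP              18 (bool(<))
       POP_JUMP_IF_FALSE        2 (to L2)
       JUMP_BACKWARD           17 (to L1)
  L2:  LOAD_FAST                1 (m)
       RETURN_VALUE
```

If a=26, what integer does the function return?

LOAD_CONST → push 1. Stack: [1]
LOAD_FAST a → push 26. Stack: [1, 26]
BINARY_OP + → 1 + 26 = 27. Stack: [27]
STORE_FAST m → m=27. Stack: []
LOAD_CONST → push 1. Stack: [1]
LOAD_FAST a → push 26. Stack: [1, 26]
BINARY_OP + → 1 + 26 = 27. Stack: [27]
STORE_FAST m → m=27. Stack: []
LOAD_CONST → push 0. Stack: [0]
STORE_FAST i → i=0. Stack: []
LOAD_FAST i → push 0. Stack: [0]
LOAD_CONST → push 2. Stack: [0, 2]
COMPARE_OP bool(<) → 0 vs 2 = True. Stack: [True]
POP_JUMP_IF_FALSE → pop True; no jump. Stack: []
LOAD_FAST_LOAD_FAST m,m → push 27,27. Stack: [27, 27]
BINARY_OP // → 27 // 27 = 1. Stack: [1]
STORE_FAST m → m=1. Stack: []
LOAD_FAST i → push 0. Stack: [0]
LOAD_CONST → push 1. Stack: [0, 1]
BINARY_OP + → 0 + 1 = 1. Stack: [1]
STORE_FAST i → i=1. Stack: []
LOAD_FAST i → push 1. Stack: [1]
LOAD_CONST → push 2. Stack: [1, 2]
COMPARE_OP bool(<) → 1 vs 2 = True. Stack: [True]
POP_JUMP_IF_FALSE → pop True; no jump. Stack: []
LOAD_FAST_LOAD_FAST m,m → push 1,1. Stack: [1, 1]
BINARY_OP // → 1 // 1 = 1. Stack: [1]
STORE_FAST m → m=1. Stack: []
LOAD_FAST i → push 1. Stack: [1]
LOAD_CONST → push 1. Stack: [1, 1]
BINARY_OP + → 1 + 1 = 2. Stack: [2]
STORE_FAST i → i=2. Stack: []
LOAD_FAST i → push 2. Stack: [2]
LOAD_CONST → push 2. Stack: [2, 2]
COMPARE_OP bool(<) → 2 vs 2 = False. Stack: [False]
POP_JUMP_IF_FALSE → pop False; jump. Stack: []
LOAD_FAST m → push 1. Stack: [1]
RETURN_VALUE → return 1.

1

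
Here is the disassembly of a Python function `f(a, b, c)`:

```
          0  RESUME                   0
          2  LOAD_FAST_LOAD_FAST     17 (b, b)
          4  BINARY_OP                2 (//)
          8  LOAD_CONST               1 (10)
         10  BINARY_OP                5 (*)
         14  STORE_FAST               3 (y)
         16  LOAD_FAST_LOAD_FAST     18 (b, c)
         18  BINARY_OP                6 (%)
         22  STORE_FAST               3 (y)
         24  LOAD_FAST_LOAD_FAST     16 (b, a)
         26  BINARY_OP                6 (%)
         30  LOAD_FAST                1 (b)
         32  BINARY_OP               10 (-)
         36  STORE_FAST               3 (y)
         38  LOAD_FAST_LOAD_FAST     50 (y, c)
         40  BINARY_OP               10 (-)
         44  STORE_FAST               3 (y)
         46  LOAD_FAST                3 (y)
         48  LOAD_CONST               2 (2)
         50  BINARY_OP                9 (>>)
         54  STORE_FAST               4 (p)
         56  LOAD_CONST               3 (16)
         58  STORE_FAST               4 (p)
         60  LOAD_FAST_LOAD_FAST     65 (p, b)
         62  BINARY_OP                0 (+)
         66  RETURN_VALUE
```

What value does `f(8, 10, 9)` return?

LOAD_FAST_LOAD_FAST b,b → push 10,10. Stack: [10, 10]
BINARY_OP // → 10 // 10 = 1. Stack: [1]
LOAD_CONST → push 10. Stack: [1, 10]
BINARY_OP * → 1 * 10 = 10. Stack: [10]
STORE_FAST y → y=10. Stack: []
LOAD_FAST_LOAD_FAST b,c → push 10,9. Stack: [10, 9]
BINARY_OP % → 10 % 9 = 1. Stack: [1]
STORE_FAST y → y=1. Stack: []
LOAD_FAST_LOAD_FAST b,a → push 10,8. Stack: [10, 8]
BINARY_OP % → 10 % 8 = 2. Stack: [2]
LOAD_FAST b → push 10. Stack: [2, 10]
BINARY_OP - → 2 - 10 = -8. Stack: [-8]
STORE_FAST y → y=-8. Stack: []
LOAD_FAST_LOAD_FAST y,c → push -8,9. Stack: [-8, 9]
BINARY_OP - → -8 - 9 = -17. Stack: [-17]
STORE_FAST y → y=-17. Stack: []
LOAD_FAST y → push -17. Stack: [-17]
LOAD_CONST → push 2. Stack: [-17, 2]
BINARY_OP >> → -17 >> 2 = -5. Stack: [-5]
STORE_FAST p → p=-5. Stack: []
LOAD_CONST → push 16. Stack: [16]
STORE_FAST p → p=16. Stack: []
LOAD_FAST_LOAD_FAST p,b → push 16,10. Stack: [16, 10]
BINARY_OP + → 16 + 10 = 26. Stack: [26]
RETURN_VALUE → return 26.

26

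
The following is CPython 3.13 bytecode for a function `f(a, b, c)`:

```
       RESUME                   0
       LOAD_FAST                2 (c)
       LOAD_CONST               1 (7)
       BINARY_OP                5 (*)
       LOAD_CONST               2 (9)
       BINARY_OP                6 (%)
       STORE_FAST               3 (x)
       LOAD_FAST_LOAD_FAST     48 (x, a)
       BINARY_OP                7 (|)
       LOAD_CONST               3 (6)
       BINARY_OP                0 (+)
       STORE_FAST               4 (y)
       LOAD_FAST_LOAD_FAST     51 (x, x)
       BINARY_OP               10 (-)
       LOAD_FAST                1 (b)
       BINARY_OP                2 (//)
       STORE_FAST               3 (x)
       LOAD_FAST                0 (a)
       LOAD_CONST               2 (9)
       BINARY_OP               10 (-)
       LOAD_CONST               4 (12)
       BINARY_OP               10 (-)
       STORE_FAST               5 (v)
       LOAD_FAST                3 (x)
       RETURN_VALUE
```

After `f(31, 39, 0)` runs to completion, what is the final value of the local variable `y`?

37

LOAD_FAST c → push 0. Stack: [0]
LOAD_CONST → push 7. Stack: [0, 7]
BINARY_OP * → 0 * 7 = 0. Stack: [0]
LOAD_CONST → push 9. Stack: [0, 9]
BINARY_OP % → 0 % 9 = 0. Stack: [0]
STORE_FAST x → x=0. Stack: []
LOAD_FAST_LOAD_FAST x,a → push 0,31. Stack: [0, 31]
BINARY_OP | → 0 | 31 = 31. Stack: [31]
LOAD_CONST → push 6. Stack: [31, 6]
BINARY_OP + → 31 + 6 = 37. Stack: [37]
STORE_FAST y → y=37. Stack: []
LOAD_FAST_LOAD_FAST x,x → push 0,0. Stack: [0, 0]
BINARY_OP - → 0 - 0 = 0. Stack: [0]
LOAD_FAST b → push 39. Stack: [0, 39]
BINARY_OP // → 0 // 39 = 0. Stack: [0]
STORE_FAST x → x=0. Stack: []
LOAD_FAST a → push 31. Stack: [31]
LOAD_CONST → push 9. Stack: [31, 9]
BINARY_OP - → 31 - 9 = 22. Stack: [22]
LOAD_CONST → push 12. Stack: [22, 12]
BINARY_OP - → 22 - 12 = 10. Stack: [10]
STORE_FAST v → v=10. Stack: []
LOAD_FAST x → push 0. Stack: [0]
RETURN_VALUE → return 0.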